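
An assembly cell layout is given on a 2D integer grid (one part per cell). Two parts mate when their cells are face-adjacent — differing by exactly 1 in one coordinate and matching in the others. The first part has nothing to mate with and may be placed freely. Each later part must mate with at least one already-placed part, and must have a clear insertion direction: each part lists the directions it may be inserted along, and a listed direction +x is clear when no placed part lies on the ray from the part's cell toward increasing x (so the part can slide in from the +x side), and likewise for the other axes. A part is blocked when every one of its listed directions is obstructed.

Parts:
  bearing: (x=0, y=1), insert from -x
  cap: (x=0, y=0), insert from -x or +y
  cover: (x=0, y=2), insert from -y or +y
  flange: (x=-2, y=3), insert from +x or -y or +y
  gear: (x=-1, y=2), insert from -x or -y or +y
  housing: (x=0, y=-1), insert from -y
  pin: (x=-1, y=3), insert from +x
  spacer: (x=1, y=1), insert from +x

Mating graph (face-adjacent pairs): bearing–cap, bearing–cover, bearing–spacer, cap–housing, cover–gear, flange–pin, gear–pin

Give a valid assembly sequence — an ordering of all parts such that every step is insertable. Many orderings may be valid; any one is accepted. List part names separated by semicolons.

cover; gear; pin; flange; bearing; spacer; cap; housing

1. cover@(0, 2) [-y clear] — {cover}
2. gear@(-1, 2) [-x clear] — {cover, gear}
3. pin@(-1, 3) [+x clear] — {cover, gear, pin}
4. flange@(-2, 3) [-y clear] — {cover, flange, gear, pin}
5. bearing@(0, 1) [-x clear] — {bearing, cover, flange, gear, pin}
6. spacer@(1, 1) [+x clear] — {bearing, cover, flange, gear, pin, spacer}
7. cap@(0, 0) [-x clear] — {bearing, cap, cover, flange, gear, pin, spacer}
8. housing@(0, -1) [-y clear] — {bearing, cap, cover, flange, gear, housing, pin, spacer}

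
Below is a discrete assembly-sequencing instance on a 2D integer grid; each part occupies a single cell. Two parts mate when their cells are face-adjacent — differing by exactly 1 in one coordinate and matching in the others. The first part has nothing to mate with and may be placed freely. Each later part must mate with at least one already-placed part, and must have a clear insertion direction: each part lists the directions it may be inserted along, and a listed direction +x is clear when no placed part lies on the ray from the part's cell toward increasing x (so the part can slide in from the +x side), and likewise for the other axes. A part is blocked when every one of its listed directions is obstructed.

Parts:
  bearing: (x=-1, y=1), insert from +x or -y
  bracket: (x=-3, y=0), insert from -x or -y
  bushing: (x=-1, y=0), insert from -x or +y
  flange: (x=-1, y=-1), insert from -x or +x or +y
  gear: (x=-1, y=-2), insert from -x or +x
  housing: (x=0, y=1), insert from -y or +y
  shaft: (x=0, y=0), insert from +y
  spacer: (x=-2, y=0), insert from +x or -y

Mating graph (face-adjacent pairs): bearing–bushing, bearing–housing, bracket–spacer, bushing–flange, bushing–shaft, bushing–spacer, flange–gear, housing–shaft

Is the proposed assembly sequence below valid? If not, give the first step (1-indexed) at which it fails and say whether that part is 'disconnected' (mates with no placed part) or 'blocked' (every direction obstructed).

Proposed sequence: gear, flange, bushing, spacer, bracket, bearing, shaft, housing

1. gear@(-1, -2) [-x clear] — {gear}
2. flange@(-1, -1) [-x clear] — {flange, gear}
3. bushing@(-1, 0) [-x clear] — {bushing, flange, gear}
4. spacer@(-2, 0) [-y clear] — {bushing, flange, gear, spacer}
5. bracket@(-3, 0) [-x clear] — {bracket, bushing, flange, gear, spacer}
6. bearing@(-1, 1) [+x clear] — {bearing, bracket, bushing, flange, gear, spacer}
7. shaft@(0, 0) [+y clear] — {bearing, bracket, bushing, flange, gear, shaft, spacer}
8. housing@(0, 1) [+y clear] — {bearing, bracket, bushing, flange, gear, housing, shaft, spacer}

Valid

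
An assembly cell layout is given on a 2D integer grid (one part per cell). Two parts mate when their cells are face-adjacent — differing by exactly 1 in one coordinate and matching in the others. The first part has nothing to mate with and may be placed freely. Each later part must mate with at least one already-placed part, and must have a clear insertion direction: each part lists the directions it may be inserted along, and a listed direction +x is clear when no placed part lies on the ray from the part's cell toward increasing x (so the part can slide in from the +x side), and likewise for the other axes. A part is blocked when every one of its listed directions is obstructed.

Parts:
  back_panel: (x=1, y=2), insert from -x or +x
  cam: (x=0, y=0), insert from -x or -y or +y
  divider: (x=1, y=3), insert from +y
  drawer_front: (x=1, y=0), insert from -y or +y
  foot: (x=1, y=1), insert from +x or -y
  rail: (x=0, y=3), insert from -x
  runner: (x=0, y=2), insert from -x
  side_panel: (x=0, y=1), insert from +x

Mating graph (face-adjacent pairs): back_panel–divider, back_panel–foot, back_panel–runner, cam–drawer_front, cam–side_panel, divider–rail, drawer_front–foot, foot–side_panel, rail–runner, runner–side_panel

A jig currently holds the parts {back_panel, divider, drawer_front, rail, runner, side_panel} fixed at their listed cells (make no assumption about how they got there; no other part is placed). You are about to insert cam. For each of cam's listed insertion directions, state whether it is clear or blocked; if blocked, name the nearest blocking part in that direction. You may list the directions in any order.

-x: ray from cam(0, 0) has no placed part ⇒ clear
-y: ray from cam(0, 0) has no placed part ⇒ clear
+y: nearest on ray is side_panel@(0, 1) ⇒ blocked

+y: blocked by side_panel; -x: clear; -y: clear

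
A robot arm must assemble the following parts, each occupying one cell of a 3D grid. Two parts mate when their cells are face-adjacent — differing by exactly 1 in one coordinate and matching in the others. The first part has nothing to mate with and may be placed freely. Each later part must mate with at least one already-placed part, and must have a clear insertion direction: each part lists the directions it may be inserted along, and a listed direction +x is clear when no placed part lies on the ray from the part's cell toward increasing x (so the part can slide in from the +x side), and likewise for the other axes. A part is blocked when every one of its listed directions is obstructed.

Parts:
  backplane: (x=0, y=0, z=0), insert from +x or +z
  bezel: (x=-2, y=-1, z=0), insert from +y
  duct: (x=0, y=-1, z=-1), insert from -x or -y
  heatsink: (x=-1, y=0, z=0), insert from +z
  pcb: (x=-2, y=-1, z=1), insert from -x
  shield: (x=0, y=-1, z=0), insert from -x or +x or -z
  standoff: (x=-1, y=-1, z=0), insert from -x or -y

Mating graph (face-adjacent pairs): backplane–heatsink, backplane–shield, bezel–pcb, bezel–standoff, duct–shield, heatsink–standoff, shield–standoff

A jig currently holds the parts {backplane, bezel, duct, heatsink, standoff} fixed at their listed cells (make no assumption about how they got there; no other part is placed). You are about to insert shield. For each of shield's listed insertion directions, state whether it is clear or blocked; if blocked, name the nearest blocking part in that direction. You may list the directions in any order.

+x: clear; -x: blocked by standoff; -z: blocked by duct

-x: nearest on ray is standoff@(-1, -1, 0) ⇒ blocked
+x: ray from shield(0, -1, 0) has no placed part ⇒ clear
-z: nearest on ray is duct@(0, -1, -1) ⇒ blocked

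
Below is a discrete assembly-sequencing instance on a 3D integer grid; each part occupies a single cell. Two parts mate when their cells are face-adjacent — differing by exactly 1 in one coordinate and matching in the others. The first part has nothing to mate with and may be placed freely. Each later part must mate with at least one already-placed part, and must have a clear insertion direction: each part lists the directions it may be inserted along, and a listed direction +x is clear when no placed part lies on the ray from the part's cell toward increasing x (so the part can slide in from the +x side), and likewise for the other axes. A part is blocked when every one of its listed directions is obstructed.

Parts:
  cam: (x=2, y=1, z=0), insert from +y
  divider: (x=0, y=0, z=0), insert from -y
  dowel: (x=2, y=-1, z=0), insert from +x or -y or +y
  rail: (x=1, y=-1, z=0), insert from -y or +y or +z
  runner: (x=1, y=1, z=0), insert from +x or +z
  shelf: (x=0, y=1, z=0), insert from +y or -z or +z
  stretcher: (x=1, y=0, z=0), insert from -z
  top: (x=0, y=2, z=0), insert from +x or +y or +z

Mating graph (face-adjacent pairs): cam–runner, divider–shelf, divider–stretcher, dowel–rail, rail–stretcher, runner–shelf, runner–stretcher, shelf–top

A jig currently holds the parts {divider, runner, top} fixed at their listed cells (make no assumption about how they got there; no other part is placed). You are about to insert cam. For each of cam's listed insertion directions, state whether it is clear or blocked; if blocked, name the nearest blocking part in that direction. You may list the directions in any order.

+y: clear

+y: ray from cam(2, 1, 0) has no placed part ⇒ clear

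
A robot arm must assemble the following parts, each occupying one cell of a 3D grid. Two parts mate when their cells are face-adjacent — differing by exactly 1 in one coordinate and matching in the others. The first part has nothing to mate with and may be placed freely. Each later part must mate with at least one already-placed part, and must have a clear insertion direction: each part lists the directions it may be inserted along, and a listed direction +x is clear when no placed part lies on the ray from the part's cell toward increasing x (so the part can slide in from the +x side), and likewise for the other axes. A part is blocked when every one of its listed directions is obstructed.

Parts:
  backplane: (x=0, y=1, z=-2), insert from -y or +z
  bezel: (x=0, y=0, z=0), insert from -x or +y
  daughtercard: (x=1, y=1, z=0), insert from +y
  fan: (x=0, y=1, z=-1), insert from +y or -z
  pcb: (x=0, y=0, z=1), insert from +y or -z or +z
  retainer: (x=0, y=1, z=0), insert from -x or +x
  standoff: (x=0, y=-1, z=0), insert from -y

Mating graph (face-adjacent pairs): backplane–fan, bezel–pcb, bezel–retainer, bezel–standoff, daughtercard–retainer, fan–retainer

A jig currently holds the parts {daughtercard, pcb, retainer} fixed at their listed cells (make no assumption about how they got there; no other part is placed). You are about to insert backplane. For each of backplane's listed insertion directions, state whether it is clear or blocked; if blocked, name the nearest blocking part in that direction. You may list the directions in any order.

+z: blocked by retainer; -y: clear

-y: ray from backplane(0, 1, -2) has no placed part ⇒ clear
+z: nearest on ray is retainer@(0, 1, 0) ⇒ blocked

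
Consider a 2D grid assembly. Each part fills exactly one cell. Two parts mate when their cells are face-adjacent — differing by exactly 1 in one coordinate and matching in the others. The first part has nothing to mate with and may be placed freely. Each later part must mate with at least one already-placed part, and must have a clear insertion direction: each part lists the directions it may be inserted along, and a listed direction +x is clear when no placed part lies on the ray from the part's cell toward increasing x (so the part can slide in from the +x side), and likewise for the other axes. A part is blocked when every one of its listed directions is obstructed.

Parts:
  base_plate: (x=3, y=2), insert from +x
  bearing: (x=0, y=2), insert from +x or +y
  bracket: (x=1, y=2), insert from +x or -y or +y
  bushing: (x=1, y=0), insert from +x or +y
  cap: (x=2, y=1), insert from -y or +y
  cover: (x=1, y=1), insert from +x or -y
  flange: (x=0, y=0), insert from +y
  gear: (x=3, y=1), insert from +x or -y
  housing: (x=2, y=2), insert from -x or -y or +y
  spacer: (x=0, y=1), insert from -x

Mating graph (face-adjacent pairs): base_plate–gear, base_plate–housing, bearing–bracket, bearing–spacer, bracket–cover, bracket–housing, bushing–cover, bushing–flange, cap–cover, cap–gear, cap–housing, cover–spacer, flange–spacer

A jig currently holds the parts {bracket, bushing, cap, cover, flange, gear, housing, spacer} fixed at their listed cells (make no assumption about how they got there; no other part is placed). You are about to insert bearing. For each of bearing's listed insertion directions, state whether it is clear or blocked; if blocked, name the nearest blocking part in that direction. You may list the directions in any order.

+x: nearest on ray is bracket@(1, 2) ⇒ blocked
+y: ray from bearing(0, 2) has no placed part ⇒ clear

+x: blocked by bracket; +y: clear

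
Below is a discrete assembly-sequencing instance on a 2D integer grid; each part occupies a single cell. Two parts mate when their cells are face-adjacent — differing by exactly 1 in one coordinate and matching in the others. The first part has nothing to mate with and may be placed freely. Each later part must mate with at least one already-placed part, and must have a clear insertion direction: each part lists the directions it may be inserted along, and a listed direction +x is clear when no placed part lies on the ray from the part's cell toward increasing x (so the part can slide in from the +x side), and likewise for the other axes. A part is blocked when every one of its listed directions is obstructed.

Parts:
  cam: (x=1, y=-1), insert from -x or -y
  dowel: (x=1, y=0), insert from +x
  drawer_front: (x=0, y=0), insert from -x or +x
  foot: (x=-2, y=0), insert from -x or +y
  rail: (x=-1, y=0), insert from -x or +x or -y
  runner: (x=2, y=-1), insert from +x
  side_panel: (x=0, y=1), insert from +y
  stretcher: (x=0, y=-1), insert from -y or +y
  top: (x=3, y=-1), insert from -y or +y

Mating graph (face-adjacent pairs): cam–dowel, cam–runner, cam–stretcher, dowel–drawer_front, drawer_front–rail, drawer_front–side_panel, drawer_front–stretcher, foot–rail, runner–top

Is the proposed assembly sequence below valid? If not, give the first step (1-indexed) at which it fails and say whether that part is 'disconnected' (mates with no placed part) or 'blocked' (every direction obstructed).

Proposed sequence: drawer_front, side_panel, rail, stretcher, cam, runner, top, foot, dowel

Valid

1. drawer_front@(0, 0) [-x clear] — {drawer_front}
2. side_panel@(0, 1) [+y clear] — {drawer_front, side_panel}
3. rail@(-1, 0) [-x clear] — {drawer_front, rail, side_panel}
4. stretcher@(0, -1) [-y clear] — {drawer_front, rail, side_panel, stretcher}
5. cam@(1, -1) [-y clear] — {cam, drawer_front, rail, side_panel, stretcher}
6. runner@(2, -1) [+x clear] — {cam, drawer_front, rail, runner, side_panel, stretcher}
7. top@(3, -1) [-y clear] — {cam, drawer_front, rail, runner, side_panel, stretcher, top}
8. foot@(-2, 0) [-x clear] — {cam, drawer_front, foot, rail, runner, side_panel, stretcher, top}
9. dowel@(1, 0) [+x clear] — {cam, dowel, drawer_front, foot, rail, runner, side_panel, stretcher, top}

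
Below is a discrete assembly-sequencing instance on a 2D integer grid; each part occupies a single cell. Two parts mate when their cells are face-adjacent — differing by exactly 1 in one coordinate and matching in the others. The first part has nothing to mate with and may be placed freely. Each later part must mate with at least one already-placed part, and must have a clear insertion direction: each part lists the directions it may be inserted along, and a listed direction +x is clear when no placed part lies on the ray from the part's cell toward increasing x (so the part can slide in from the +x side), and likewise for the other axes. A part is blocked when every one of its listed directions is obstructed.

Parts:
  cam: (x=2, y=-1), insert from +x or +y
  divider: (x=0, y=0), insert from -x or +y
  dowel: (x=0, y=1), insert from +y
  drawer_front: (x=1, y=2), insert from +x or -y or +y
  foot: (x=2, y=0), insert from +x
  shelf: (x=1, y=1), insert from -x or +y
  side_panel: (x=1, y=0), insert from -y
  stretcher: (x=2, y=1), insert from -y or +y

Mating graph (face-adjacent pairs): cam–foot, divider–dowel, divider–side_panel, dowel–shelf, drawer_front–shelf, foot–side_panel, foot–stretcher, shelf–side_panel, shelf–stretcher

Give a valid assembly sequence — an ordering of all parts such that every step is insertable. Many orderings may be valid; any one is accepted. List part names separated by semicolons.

1. foot@(2, 0) [+x clear] — {foot}
2. stretcher@(2, 1) [+y clear] — {foot, stretcher}
3. shelf@(1, 1) [-x clear] — {foot, shelf, stretcher}
4. drawer_front@(1, 2) [+x clear] — {drawer_front, foot, shelf, stretcher}
5. dowel@(0, 1) [+y clear] — {dowel, drawer_front, foot, shelf, stretcher}
6. side_panel@(1, 0) [-y clear] — {dowel, drawer_front, foot, shelf, side_panel, stretcher}
7. cam@(2, -1) [+x clear] — {cam, dowel, drawer_front, foot, shelf, side_panel, stretcher}
8. divider@(0, 0) [-x clear] — {cam, divider, dowel, drawer_front, foot, shelf, side_panel, stretcher}

foot; stretcher; shelf; drawer_front; dowel; side_panel; cam; divider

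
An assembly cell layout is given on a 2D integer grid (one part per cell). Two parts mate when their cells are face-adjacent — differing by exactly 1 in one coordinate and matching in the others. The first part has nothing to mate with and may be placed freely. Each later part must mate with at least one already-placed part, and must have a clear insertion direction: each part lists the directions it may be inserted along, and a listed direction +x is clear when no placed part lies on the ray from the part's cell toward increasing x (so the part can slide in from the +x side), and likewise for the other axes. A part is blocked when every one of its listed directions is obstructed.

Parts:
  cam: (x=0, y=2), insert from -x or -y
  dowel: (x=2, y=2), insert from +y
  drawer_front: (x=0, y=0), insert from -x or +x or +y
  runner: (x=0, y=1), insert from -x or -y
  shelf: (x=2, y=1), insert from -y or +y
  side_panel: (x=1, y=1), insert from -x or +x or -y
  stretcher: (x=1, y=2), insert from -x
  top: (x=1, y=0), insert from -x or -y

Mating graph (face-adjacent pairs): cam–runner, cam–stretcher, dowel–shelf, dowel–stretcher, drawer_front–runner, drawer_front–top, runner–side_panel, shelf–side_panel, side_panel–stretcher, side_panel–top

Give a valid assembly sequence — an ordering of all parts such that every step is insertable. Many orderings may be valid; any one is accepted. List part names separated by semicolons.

dowel; stretcher; cam; side_panel; top; drawer_front; shelf; runner

1. dowel@(2, 2) [+y clear] — {dowel}
2. stretcher@(1, 2) [-x clear] — {dowel, stretcher}
3. cam@(0, 2) [-x clear] — {cam, dowel, stretcher}
4. side_panel@(1, 1) [-x clear] — {cam, dowel, side_panel, stretcher}
5. top@(1, 0) [-x clear] — {cam, dowel, side_panel, stretcher, top}
6. drawer_front@(0, 0) [-x clear] — {cam, dowel, drawer_front, side_panel, stretcher, top}
7. shelf@(2, 1) [-y clear] — {cam, dowel, drawer_front, shelf, side_panel, stretcher, top}
8. runner@(0, 1) [-x clear] — {cam, dowel, drawer_front, runner, shelf, side_panel, stretcher, top}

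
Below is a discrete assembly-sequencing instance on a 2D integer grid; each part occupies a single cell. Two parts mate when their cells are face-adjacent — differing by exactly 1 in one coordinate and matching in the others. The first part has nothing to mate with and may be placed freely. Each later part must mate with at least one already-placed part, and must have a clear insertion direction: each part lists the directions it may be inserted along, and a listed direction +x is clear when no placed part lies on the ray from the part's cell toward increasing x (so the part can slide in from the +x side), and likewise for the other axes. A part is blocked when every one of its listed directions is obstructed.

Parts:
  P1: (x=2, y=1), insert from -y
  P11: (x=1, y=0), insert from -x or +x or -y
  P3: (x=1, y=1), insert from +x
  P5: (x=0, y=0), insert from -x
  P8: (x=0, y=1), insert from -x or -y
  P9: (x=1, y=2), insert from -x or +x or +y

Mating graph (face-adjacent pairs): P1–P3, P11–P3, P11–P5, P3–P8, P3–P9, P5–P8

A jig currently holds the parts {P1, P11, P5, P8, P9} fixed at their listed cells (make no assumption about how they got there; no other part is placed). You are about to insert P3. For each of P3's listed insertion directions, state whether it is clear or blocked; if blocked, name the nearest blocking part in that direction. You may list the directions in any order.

+x: nearest on ray is P1@(2, 1) ⇒ blocked

+x: blocked by P1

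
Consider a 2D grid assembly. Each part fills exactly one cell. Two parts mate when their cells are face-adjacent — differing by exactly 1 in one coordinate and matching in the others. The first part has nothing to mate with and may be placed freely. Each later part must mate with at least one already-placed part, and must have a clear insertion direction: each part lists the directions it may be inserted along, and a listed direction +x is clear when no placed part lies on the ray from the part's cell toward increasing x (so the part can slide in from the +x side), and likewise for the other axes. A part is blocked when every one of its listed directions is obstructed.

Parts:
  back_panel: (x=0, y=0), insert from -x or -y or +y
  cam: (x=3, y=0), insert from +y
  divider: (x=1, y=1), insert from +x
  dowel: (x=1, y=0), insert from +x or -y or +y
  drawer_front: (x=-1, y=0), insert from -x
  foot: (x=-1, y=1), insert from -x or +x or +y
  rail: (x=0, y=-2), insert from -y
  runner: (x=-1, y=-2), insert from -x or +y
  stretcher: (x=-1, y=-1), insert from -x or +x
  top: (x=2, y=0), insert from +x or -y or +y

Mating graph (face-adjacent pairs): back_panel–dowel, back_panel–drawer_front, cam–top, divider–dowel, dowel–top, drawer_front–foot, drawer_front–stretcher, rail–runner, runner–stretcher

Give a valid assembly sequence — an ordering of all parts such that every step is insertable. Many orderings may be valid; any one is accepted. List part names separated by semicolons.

1. stretcher@(-1, -1) [-x clear] — {stretcher}
2. runner@(-1, -2) [-x clear] — {runner, stretcher}
3. rail@(0, -2) [-y clear] — {rail, runner, stretcher}
4. drawer_front@(-1, 0) [-x clear] — {drawer_front, rail, runner, stretcher}
5. foot@(-1, 1) [-x clear] — {drawer_front, foot, rail, runner, stretcher}
6. back_panel@(0, 0) [+y clear] — {back_panel, drawer_front, foot, rail, runner, stretcher}
7. dowel@(1, 0) [+x clear] — {back_panel, dowel, drawer_front, foot, rail, runner, stretcher}
8. top@(2, 0) [+x clear] — {back_panel, dowel, drawer_front, foot, rail, runner, stretcher, top}
9. cam@(3, 0) [+y clear] — {back_panel, cam, dowel, drawer_front, foot, rail, runner, stretcher, top}
10. divider@(1, 1) [+x clear] — {back_panel, cam, divider, dowel, drawer_front, foot, rail, runner, stretcher, top}

stretcher; runner; rail; drawer_front; foot; back_panel; dowel; top; cam; divider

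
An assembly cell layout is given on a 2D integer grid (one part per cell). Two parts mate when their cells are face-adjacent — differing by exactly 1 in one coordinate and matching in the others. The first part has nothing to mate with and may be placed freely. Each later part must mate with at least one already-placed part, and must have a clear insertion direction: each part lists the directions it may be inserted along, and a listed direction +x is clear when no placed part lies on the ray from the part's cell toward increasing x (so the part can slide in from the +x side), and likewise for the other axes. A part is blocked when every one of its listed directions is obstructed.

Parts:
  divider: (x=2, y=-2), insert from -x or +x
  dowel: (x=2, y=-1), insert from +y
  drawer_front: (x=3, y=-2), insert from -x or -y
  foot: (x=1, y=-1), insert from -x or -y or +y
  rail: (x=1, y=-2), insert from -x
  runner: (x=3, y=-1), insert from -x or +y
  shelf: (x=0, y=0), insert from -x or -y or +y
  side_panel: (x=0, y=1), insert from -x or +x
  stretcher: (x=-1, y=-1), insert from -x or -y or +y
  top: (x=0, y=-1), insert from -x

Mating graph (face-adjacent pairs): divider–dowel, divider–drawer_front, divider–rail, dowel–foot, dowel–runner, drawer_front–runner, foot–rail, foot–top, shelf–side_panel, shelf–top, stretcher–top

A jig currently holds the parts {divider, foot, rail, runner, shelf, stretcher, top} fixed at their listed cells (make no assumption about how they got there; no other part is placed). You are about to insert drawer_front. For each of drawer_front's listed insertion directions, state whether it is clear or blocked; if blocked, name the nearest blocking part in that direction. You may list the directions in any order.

-x: blocked by divider; -y: clear

-x: nearest on ray is divider@(2, -2) ⇒ blocked
-y: ray from drawer_front(3, -2) has no placed part ⇒ clear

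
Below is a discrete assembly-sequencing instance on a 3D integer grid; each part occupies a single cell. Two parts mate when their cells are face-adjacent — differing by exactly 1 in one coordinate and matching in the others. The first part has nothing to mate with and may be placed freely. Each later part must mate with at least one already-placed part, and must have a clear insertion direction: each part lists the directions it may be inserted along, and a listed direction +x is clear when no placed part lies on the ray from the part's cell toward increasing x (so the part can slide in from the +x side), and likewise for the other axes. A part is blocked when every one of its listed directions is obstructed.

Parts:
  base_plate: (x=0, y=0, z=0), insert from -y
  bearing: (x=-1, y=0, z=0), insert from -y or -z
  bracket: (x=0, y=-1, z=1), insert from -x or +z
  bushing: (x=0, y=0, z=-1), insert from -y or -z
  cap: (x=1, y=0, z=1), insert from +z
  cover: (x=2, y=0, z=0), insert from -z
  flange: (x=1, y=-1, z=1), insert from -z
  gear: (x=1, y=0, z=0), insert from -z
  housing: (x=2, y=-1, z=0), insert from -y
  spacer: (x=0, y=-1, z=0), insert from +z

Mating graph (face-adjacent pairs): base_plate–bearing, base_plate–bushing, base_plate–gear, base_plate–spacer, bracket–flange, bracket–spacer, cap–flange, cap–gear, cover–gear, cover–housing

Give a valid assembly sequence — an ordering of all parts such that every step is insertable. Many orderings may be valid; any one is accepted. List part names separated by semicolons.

bearing; base_plate; gear; spacer; bracket; flange; cap; bushing; cover; housing

1. bearing@(-1, 0, 0) [-y clear] — {bearing}
2. base_plate@(0, 0, 0) [-y clear] — {base_plate, bearing}
3. gear@(1, 0, 0) [-z clear] — {base_plate, bearing, gear}
4. spacer@(0, -1, 0) [+z clear] — {base_plate, bearing, gear, spacer}
5. bracket@(0, -1, 1) [-x clear] — {base_plate, bearing, bracket, gear, spacer}
6. flange@(1, -1, 1) [-z clear] — {base_plate, bearing, bracket, flange, gear, spacer}
7. cap@(1, 0, 1) [+z clear] — {base_plate, bearing, bracket, cap, flange, gear, spacer}
8. bushing@(0, 0, -1) [-y clear] — {base_plate, bearing, bracket, bushing, cap, flange, gear, spacer}
9. cover@(2, 0, 0) [-z clear] — {base_plate, bearing, bracket, bushing, cap, cover, flange, gear, spacer}
10. housing@(2, -1, 0) [-y clear] — {base_plate, bearing, bracket, bushing, cap, cover, flange, gear, housing, spacer}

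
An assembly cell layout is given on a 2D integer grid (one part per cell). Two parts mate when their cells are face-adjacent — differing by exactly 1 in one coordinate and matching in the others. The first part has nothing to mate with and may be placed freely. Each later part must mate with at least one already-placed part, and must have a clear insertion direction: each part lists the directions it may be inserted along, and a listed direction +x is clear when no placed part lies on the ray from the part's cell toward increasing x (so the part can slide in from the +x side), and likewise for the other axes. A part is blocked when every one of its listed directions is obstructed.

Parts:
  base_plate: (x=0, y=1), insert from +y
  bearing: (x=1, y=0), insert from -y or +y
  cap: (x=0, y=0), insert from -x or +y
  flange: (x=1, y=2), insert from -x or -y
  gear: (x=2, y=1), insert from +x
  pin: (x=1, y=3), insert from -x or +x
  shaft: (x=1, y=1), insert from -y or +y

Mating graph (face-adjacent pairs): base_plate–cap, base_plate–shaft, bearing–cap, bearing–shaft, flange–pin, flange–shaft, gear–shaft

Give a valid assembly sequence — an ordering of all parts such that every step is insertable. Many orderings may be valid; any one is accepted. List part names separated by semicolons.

1. gear@(2, 1) [+x clear] — {gear}
2. shaft@(1, 1) [-y clear] — {gear, shaft}
3. base_plate@(0, 1) [+y clear] — {base_plate, gear, shaft}
4. bearing@(1, 0) [-y clear] — {base_plate, bearing, gear, shaft}
5. flange@(1, 2) [-x clear] — {base_plate, bearing, flange, gear, shaft}
6. cap@(0, 0) [-x clear] — {base_plate, bearing, cap, flange, gear, shaft}
7. pin@(1, 3) [-x clear] — {base_plate, bearing, cap, flange, gear, pin, shaft}

gear; shaft; base_plate; bearing; flange; cap; pin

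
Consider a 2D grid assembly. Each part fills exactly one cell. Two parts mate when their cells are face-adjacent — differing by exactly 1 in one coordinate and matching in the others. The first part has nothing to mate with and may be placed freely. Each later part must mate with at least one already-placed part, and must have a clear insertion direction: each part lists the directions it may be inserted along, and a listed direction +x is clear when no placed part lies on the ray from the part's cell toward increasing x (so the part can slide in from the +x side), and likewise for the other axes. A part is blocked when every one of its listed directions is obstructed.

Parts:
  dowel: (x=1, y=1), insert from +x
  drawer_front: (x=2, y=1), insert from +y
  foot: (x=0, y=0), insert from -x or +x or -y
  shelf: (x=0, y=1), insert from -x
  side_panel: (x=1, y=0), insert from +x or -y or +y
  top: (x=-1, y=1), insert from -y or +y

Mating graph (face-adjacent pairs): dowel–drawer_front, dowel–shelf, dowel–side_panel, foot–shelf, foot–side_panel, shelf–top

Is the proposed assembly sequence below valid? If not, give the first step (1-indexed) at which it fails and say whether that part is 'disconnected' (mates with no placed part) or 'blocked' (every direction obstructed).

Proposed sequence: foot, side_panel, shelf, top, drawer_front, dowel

1. foot@(0, 0) [-x clear] — {foot}
2. side_panel@(1, 0) [+x clear] — {foot, side_panel}
3. shelf@(0, 1) [-x clear] — {foot, shelf, side_panel}
4. top@(-1, 1) [-y clear] — {foot, shelf, side_panel, top}
5. drawer_front@(2, 1) — no placed neighbour ⇒ disconnected

Invalid at step 5 (disconnected)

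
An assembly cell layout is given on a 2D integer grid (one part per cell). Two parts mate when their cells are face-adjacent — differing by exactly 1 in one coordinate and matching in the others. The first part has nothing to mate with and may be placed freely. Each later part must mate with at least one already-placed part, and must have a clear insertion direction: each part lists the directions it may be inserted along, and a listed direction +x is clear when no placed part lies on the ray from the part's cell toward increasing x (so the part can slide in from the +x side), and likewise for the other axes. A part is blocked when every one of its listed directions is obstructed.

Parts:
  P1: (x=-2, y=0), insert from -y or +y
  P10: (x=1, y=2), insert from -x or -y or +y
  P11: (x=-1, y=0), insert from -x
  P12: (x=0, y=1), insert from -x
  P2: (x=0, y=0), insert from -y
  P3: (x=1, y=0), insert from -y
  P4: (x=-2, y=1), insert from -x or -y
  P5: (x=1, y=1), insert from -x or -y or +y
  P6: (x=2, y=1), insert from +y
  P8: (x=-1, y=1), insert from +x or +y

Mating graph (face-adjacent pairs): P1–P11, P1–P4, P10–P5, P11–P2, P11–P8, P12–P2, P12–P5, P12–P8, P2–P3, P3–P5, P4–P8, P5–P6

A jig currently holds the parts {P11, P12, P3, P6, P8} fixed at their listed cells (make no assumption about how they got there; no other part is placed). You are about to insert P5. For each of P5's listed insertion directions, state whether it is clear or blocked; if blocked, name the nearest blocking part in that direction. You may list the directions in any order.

+y: clear; -x: blocked by P12; -y: blocked by P3

-x: nearest on ray is P12@(0, 1) ⇒ blocked
-y: nearest on ray is P3@(1, 0) ⇒ blocked
+y: ray from P5(1, 1) has no placed part ⇒ clear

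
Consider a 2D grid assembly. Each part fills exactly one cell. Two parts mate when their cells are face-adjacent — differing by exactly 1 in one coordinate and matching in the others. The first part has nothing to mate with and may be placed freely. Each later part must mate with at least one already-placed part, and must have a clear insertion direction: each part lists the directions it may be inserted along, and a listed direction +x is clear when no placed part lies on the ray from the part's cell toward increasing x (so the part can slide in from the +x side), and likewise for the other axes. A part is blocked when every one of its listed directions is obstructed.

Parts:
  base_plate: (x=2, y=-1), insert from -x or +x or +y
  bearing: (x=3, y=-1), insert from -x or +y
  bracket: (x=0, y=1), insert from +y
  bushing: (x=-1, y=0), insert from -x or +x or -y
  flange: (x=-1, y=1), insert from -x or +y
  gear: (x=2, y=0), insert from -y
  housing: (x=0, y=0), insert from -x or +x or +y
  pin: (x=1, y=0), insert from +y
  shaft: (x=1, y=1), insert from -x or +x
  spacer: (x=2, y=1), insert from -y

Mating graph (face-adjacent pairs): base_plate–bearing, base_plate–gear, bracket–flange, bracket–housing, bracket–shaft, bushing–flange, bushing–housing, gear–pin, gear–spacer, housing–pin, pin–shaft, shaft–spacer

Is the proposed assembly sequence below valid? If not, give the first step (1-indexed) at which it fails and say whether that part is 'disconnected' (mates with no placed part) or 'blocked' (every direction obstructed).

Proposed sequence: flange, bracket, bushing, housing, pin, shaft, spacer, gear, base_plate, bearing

Valid

1. flange@(-1, 1) [-x clear] — {flange}
2. bracket@(0, 1) [+y clear] — {bracket, flange}
3. bushing@(-1, 0) [-x clear] — {bracket, bushing, flange}
4. housing@(0, 0) [+x clear] — {bracket, bushing, flange, housing}
5. pin@(1, 0) [+y clear] — {bracket, bushing, flange, housing, pin}
6. shaft@(1, 1) [+x clear] — {bracket, bushing, flange, housing, pin, shaft}
7. spacer@(2, 1) [-y clear] — {bracket, bushing, flange, housing, pin, shaft, spacer}
8. gear@(2, 0) [-y clear] — {bracket, bushing, flange, gear, housing, pin, shaft, spacer}
9. base_plate@(2, -1) [-x clear] — {base_plate, bracket, bushing, flange, gear, housing, pin, shaft, spacer}
10. bearing@(3, -1) [+y clear] — {base_plate, bearing, bracket, bushing, flange, gear, housing, pin, shaft, spacer}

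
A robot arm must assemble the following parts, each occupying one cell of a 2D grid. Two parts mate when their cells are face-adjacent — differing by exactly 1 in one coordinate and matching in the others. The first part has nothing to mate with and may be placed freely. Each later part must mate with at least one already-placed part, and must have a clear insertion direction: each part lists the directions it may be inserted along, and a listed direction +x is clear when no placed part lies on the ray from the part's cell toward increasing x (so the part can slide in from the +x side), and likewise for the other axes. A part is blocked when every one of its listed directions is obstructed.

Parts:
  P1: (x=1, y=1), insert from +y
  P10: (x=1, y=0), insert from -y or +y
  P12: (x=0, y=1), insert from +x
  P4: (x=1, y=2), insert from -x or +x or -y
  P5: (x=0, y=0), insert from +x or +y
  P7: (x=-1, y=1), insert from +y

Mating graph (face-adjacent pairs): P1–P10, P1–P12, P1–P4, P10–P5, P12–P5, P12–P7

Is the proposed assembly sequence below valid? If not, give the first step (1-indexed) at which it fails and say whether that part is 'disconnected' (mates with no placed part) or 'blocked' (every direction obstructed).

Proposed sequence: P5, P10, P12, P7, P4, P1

Invalid at step 5 (disconnected)

1. P5@(0, 0) [+x clear] — {P5}
2. P10@(1, 0) [-y clear] — {P10, P5}
3. P12@(0, 1) [+x clear] — {P10, P12, P5}
4. P7@(-1, 1) [+y clear] — {P10, P12, P5, P7}
5. P4@(1, 2) — no placed neighbour ⇒ disconnected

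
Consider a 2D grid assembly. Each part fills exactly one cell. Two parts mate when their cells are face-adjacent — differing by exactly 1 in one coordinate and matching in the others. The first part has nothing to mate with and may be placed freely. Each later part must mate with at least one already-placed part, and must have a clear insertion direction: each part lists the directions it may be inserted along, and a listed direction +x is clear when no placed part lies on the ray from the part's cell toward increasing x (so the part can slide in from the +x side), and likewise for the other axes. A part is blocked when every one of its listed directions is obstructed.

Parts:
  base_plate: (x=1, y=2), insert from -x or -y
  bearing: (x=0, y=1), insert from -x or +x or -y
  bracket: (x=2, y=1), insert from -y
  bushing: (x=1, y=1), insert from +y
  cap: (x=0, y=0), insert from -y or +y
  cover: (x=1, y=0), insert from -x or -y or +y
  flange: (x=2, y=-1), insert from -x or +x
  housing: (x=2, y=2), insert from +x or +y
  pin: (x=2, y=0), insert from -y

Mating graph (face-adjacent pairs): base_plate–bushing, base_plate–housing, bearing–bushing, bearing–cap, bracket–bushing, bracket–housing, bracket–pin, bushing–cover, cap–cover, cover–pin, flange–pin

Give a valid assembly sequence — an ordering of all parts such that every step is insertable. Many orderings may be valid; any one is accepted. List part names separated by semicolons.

1. housing@(2, 2) [+x clear] — {housing}
2. bracket@(2, 1) [-y clear] — {bracket, housing}
3. pin@(2, 0) [-y clear] — {bracket, housing, pin}
4. flange@(2, -1) [-x clear] — {bracket, flange, housing, pin}
5. bushing@(1, 1) [+y clear] — {bracket, bushing, flange, housing, pin}
6. base_plate@(1, 2) [-x clear] — {base_plate, bracket, bushing, flange, housing, pin}
7. bearing@(0, 1) [-x clear] — {base_plate, bearing, bracket, bushing, flange, housing, pin}
8. cap@(0, 0) [-y clear] — {base_plate, bearing, bracket, bushing, cap, flange, housing, pin}
9. cover@(1, 0) [-y clear] — {base_plate, bearing, bracket, bushing, cap, cover, flange, housing, pin}

housing; bracket; pin; flange; bushing; base_plate; bearing; cap; cover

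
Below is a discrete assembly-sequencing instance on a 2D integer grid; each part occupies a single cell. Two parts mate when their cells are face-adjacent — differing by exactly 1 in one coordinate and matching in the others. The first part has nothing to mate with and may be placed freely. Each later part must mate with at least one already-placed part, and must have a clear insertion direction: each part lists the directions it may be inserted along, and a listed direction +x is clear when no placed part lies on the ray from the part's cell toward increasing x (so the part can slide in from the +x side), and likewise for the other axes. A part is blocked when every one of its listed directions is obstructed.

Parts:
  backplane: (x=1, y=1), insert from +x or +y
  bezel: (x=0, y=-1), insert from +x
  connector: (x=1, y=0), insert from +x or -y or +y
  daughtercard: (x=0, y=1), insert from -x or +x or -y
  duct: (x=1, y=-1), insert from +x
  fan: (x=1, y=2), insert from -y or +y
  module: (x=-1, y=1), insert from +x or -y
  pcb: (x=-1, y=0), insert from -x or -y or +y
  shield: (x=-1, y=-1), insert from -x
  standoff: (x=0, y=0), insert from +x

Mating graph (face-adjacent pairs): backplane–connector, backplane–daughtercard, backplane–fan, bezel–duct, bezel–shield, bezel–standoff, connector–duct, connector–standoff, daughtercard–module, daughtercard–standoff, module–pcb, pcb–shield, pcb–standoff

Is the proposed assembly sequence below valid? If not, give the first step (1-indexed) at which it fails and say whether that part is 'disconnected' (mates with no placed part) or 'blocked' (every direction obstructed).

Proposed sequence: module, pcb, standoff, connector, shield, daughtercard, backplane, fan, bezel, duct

Valid

1. module@(-1, 1) [+x clear] — {module}
2. pcb@(-1, 0) [-x clear] — {module, pcb}
3. standoff@(0, 0) [+x clear] — {module, pcb, standoff}
4. connector@(1, 0) [+x clear] — {connector, module, pcb, standoff}
5. shield@(-1, -1) [-x clear] — {connector, module, pcb, shield, standoff}
6. daughtercard@(0, 1) [+x clear] — {connector, daughtercard, module, pcb, shield, standoff}
7. backplane@(1, 1) [+x clear] — {backplane, connector, daughtercard, module, pcb, shield, standoff}
8. fan@(1, 2) [+y clear] — {backplane, connector, daughtercard, fan, module, pcb, shield, standoff}
9. bezel@(0, -1) [+x clear] — {backplane, bezel, connector, daughtercard, fan, module, pcb, shield, standoff}
10. duct@(1, -1) [+x clear] — {backplane, bezel, connector, daughtercard, duct, fan, module, pcb, shield, standoff}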